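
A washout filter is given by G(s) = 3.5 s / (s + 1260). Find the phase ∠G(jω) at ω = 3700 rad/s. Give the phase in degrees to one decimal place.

∠(j3700) = 90.00°
∠(j3700 + 1260) = arctan(3700/1260) = 71.19°
∠G(j3700) = 90.00° − 71.19° = 18.81°

18.8 deg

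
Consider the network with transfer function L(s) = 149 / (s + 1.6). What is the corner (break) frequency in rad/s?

1.6 rad/s

The single real pole at s = −1.6 gives a corner at ω = 1.6 rad/s.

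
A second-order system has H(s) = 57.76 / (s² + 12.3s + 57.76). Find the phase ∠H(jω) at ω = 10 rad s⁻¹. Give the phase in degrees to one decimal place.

∠[(j10)² + 12.3(j10) + 57.76] = ∠[-42.24 + j123] = 108.95°
∠H(j10) = −108.95° = -108.95°

-109.0°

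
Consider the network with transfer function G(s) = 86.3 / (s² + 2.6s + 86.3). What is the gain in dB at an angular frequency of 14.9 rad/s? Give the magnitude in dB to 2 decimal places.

|(j14.9)² + 2.6(j14.9) + 86.3| = |-135.71 + j38.74| = 141.1
|G(j14.9)| = 86.3 / 141.1 = 0.61149
20 log₁₀(0.61149) = -4.272 dB

-4.27 dB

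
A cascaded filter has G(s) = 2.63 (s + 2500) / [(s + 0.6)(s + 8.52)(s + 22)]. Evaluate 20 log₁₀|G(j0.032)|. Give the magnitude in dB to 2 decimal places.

|j0.032 + 2500| = √(0.032² + 2500²) = 2500
|j0.032 + 0.6| = √(0.032² + 0.6²) = 0.6009
|j0.032 + 8.52| = √(0.032² + 8.52²) = 8.52
|j0.032 + 22| = √(0.032² + 22²) = 22
|G(j0.032)| = 2.63 × 2500 / (0.6009 × 8.52 × 22) = 58.38
20 log₁₀(58.38) = 35.325 dB

35.33 dB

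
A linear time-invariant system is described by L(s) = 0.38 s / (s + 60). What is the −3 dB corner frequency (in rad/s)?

For a single-pole high-pass, the −3 dB point is at the pole: ω = 60 rad/s.

60 rad/s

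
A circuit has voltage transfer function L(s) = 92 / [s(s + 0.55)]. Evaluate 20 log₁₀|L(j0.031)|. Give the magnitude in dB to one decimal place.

|j0.031 + 0.55| = √(0.031² + 0.55²) = 0.5509
|j0.031| = 0.031
|L(j0.031)| = 92 / (0.5509 × 0.031) = 5387.3
20 log₁₀(5387.3) = 74.63 dB

74.6 dB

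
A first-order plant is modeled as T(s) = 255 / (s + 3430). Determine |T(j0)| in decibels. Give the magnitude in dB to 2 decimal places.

-22.58 dB

T(0) = 255 / 3430 = 0.074344
20 log₁₀(0.074344) = -22.575 dB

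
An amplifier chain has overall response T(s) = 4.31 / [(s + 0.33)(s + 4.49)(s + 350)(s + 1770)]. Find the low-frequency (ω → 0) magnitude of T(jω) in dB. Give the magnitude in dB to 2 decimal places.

-106.57 dB

T(0) = 4.31 / (0.33 × 4.49 × 350 × 1770) = 4.6954e-06
20 log₁₀(4.6954e-06) = -106.566 dB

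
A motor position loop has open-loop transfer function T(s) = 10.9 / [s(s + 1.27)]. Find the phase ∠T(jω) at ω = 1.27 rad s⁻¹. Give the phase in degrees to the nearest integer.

-135 deg

∠(j1.27 + 1.27) = arctan(1.27/1.27) = 45.00°
∠(j1.27) = 90.00°
∠T(j1.27) = − (45.00° + 90.00°) = -135.00°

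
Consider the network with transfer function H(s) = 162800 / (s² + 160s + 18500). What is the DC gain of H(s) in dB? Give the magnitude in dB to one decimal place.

H(0) = 162800 / 18500 = 8.8
20 log₁₀(8.8) = 18.89 dB

18.9 dB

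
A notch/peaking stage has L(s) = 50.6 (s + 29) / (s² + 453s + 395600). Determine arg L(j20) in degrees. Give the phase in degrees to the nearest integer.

33°

∠(j20 + 29) = arctan(20/29) = 34.59°
∠[(j20)² + 453(j20) + 395600] = ∠[3.952e+05 + j9060] = 1.31°
∠L(j20) = 34.59° − 1.31° = 33.28°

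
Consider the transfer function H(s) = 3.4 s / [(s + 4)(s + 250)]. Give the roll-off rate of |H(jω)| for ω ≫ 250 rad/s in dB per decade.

-20 dB/decade

With 1 zero and 2 poles, the high-frequency asymptotic slope is 20 × (1 − 2) = -20 dB/decade.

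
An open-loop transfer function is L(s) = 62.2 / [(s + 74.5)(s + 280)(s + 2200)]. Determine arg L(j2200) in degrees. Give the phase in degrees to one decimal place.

-215.8°

∠(j2200 + 74.5) = arctan(2200/74.5) = 88.06°
∠(j2200 + 280) = arctan(2200/280) = 82.75°
∠(j2200 + 2200) = arctan(2200/2200) = 45.00°
∠L(j2200) = − (88.06° + 82.75° + 45.00°) = -215.81°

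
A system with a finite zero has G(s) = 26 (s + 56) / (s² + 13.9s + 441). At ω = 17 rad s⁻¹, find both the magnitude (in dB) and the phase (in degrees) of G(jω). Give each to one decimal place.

|j17 + 56| = √(17² + 56²) = 58.52
|(j17)² + 13.9(j17) + 441| = |152 + j236.3| = 281
|G(j17)| = 26 × 58.52 / 281 = 5.4156
20 log₁₀(5.4156) = 14.67 dB
∠(j17 + 56) = arctan(17/56) = 16.89°
∠[(j17)² + 13.9(j17) + 441] = ∠[152 + j236.3] = 57.25°
∠G(j17) = 16.89° − 57.25° = -40.36°

|G| = 14.7 dB, ∠G = -40.4 deg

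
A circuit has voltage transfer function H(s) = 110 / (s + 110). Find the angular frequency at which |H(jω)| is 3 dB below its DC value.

110 rad/sec

For a single-pole low-pass, the −3 dB point is at the pole: ω = 110 rad/sec.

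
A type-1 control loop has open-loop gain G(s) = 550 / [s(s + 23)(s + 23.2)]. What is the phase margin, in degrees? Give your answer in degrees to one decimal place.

Gain crossover: |G(jω)| = 1 at ω ≈ 1.03 rad s⁻¹.
∠G(j1.03) = −90° − arctan(1.03/23) − arctan(1.03/23.2) ≈ -95.10°
PM = 180° + (-95.10°) = 84.90°

84.9°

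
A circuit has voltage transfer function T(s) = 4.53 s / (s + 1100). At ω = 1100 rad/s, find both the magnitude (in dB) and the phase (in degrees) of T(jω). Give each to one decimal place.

|j1100| = 1100
|j1100 + 1100| = √(1100² + 1100²) = 1556
|T(j1100)| = 4.53 × 1100 / 1556 = 3.2032
20 log₁₀(3.2032) = 10.11 dB
∠(j1100) = 90.00°
∠(j1100 + 1100) = arctan(1100/1100) = 45.00°
∠T(j1100) = 90.00° − 45.00° = 45.00°

|T| = 10.1 dB, ∠T = 45.0°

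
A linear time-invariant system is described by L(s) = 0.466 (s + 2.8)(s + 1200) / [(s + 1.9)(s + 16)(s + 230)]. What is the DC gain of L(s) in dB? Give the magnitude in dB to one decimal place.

L(0) = 0.466 × 2.8 × 1200 / (1.9 × 16 × 230) = 0.22394
20 log₁₀(0.22394) = -13.00 dB

-13.0 dB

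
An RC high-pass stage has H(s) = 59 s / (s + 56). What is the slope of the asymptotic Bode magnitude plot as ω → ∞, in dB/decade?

0 dB/decade

With 1 zero and 1 pole, the high-frequency asymptotic slope is 20 × (1 − 1) = 0 dB/decade.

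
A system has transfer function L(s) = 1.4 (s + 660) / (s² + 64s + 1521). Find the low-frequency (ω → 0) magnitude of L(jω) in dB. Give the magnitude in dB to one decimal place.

L(0) = 1.4 × 660 / 1521 = 0.6075
20 log₁₀(0.6075) = -4.33 dB

-4.3 dB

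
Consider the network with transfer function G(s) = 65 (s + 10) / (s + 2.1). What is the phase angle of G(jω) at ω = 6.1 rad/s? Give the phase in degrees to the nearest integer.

-40°

∠(j6.1 + 10) = arctan(6.1/10) = 31.38°
∠(j6.1 + 2.1) = arctan(6.1/2.1) = 71.00°
∠G(j6.1) = 31.38° − 71.00° = -39.62°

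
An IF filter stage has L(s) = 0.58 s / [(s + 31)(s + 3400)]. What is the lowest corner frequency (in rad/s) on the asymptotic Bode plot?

31 rad/s

Break frequencies occur at each pole and zero magnitude: 31 rad/s, 3400 rad/s.
The lowest is 31 rad/s.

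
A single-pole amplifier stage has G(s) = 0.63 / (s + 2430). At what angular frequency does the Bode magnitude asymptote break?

The single real pole at s = −2430 gives a corner at ω = 2430 rad/sec.

2430 rad/sec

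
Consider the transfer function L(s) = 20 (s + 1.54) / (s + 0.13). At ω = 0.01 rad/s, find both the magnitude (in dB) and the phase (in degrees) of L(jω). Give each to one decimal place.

|j0.01 + 1.54| = √(0.01² + 1.54²) = 1.54
|j0.01 + 0.13| = √(0.01² + 0.13²) = 0.1304
|L(j0.01)| = 20 × 1.54 / 0.1304 = 236.23
20 log₁₀(236.23) = 47.47 dB
∠(j0.01 + 1.54) = arctan(0.01/1.54) = 0.37°
∠(j0.01 + 0.13) = arctan(0.01/0.13) = 4.40°
∠L(j0.01) = 0.37° − 4.40° = -4.03°

|L| = 47.5 dB, ∠L = -4.0°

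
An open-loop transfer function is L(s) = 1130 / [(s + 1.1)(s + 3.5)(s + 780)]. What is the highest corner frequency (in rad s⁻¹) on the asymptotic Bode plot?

780 rad s⁻¹

Break frequencies occur at each pole and zero magnitude: 1.1 rad s⁻¹, 3.5 rad s⁻¹, 780 rad s⁻¹.
The highest is 780 rad s⁻¹.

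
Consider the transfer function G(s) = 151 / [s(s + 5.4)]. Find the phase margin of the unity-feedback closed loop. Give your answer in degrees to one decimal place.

24.8°

Gain crossover: |G(jω)| = 1 at ω ≈ 11.7 rad s⁻¹.
∠G(j11.7) = −90° − arctan(11.7/5.4) ≈ -155.24°
PM = 180° + (-155.24°) = 24.76°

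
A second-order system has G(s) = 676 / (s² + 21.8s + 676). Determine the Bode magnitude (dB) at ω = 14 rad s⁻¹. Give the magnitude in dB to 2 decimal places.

|(j14)² + 21.8(j14) + 676| = |480 + j305.2| = 568.8
|G(j14)| = 676 / 568.8 = 1.1884
20 log₁₀(1.1884) = 1.500 dB

1.50 dB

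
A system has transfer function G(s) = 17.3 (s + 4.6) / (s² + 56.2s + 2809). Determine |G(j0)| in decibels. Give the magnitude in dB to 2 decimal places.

-30.95 dB

G(0) = 17.3 × 4.6 / 2809 = 0.02833
20 log₁₀(0.02833) = -30.955 dB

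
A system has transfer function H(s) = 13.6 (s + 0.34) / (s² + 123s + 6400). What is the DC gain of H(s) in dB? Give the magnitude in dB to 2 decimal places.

H(0) = 13.6 × 0.34 / 6400 = 0.0007225
20 log₁₀(0.0007225) = -62.823 dB

-62.82 dB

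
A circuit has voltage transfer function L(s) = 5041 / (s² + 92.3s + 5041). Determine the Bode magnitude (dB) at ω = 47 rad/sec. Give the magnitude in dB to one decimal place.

-0.2 dB

|(j47)² + 92.3(j47) + 5041| = |2832 + j4338.1| = 5181
|L(j47)| = 5041 / 5181 = 0.97304
20 log₁₀(0.97304) = -0.24 dB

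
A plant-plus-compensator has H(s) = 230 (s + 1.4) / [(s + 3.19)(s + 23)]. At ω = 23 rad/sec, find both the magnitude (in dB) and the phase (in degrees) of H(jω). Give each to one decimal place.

|H| = 16.9 dB, ∠H = -40.6°

|j23 + 1.4| = √(23² + 1.4²) = 23.04
|j23 + 3.19| = √(23² + 3.19²) = 23.22
|j23 + 23| = √(23² + 23²) = 32.53
|H(j23)| = 230 × 23.04 / (23.22 × 32.53) = 7.017
20 log₁₀(7.017) = 16.92 dB
∠(j23 + 1.4) = arctan(23/1.4) = 86.52°
∠(j23 + 3.19) = arctan(23/3.19) = 82.10°
∠(j23 + 23) = arctan(23/23) = 45.00°
∠H(j23) = 86.52° − (82.10° + 45.00°) = -40.59°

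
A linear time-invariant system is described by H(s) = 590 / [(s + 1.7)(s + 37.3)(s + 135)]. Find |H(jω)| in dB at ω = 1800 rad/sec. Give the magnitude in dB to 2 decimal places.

|j1800 + 1.7| = √(1800² + 1.7²) = 1800
|j1800 + 37.3| = √(1800² + 37.3²) = 1800
|j1800 + 135| = √(1800² + 135²) = 1805
|H(j1800)| = 590 / (1800 × 1800 × 1805) = 1.0086e-07
20 log₁₀(1.0086e-07) = -139.926 dB

-139.93 dB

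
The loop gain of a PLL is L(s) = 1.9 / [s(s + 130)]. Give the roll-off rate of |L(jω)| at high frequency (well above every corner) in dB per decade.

With 0 zeros and 2 poles, the high-frequency asymptotic slope is 20 × (0 − 2) = -40 dB/decade.

-40 dB/decade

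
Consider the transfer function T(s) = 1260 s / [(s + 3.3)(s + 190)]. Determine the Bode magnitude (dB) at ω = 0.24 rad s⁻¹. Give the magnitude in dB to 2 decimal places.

|j0.24| = 0.24
|j0.24 + 3.3| = √(0.24² + 3.3²) = 3.309
|j0.24 + 190| = √(0.24² + 190²) = 190
|T(j0.24)| = 1260 × 0.24 / (3.309 × 190) = 0.48103
20 log₁₀(0.48103) = -6.357 dB

-6.36 dB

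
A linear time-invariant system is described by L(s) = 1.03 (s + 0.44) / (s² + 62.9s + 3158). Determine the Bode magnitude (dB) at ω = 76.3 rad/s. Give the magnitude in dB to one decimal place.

|j76.3 + 0.44| = √(76.3² + 0.44²) = 76.3
|(j76.3)² + 62.9(j76.3) + 3158| = |-2663.7 + j4799.3| = 5489
|L(j76.3)| = 1.03 × 76.3 / 5489 = 0.014318
20 log₁₀(0.014318) = -36.88 dB

-36.9 dB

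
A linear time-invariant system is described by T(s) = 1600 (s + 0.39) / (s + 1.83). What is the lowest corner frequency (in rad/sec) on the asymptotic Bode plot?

0.39 rad/sec

Break frequencies occur at each pole and zero magnitude: 0.39 rad/sec, 1.83 rad/sec.
The lowest is 0.39 rad/sec.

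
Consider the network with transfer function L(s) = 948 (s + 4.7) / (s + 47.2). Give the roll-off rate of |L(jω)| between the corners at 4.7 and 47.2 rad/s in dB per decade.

In this band the factors already past their corner are: zero at 4.7; net slope = 20 dB/decade.

20 dB/decade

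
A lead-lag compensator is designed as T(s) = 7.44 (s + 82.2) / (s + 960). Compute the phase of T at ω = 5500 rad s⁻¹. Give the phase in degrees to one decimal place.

9.0°

∠(j5500 + 82.2) = arctan(5500/82.2) = 89.14°
∠(j5500 + 960) = arctan(5500/960) = 80.10°
∠T(j5500) = 89.14° − 80.10° = 9.04°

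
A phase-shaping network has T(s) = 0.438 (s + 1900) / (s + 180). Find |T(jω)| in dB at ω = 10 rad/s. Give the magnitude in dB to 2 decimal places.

|j10 + 1900| = √(10² + 1900²) = 1900
|j10 + 180| = √(10² + 180²) = 180.3
|T(j10)| = 0.438 × 1900 / 180.3 = 4.6163
20 log₁₀(4.6163) = 13.286 dB

13.29 dB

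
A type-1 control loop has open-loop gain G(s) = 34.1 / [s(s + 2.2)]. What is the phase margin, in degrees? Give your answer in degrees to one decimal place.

Gain crossover: |G(jω)| = 1 at ω ≈ 5.64 rad/s.
∠G(j5.64) = −90° − arctan(5.64/2.2) ≈ -158.68°
PM = 180° + (-158.68°) = 21.32°

21.3°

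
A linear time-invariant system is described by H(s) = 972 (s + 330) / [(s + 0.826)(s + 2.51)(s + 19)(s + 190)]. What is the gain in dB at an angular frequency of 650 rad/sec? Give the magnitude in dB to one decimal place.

|j650 + 330| = √(650² + 330²) = 729
|j650 + 0.826| = √(650² + 0.826²) = 650
|j650 + 2.51| = √(650² + 2.51²) = 650
|j650 + 19| = √(650² + 19²) = 650.3
|j650 + 190| = √(650² + 190²) = 677.2
|H(j650)| = 972 × 729 / (650 × 650 × 650.3 × 677.2) = 3.8083e-06
20 log₁₀(3.8083e-06) = -108.39 dB

-108.4 dB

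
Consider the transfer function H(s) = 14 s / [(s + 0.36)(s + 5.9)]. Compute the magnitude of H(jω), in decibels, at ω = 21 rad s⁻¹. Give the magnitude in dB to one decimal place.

|j21| = 21
|j21 + 0.36| = √(21² + 0.36²) = 21
|j21 + 5.9| = √(21² + 5.9²) = 21.81
|H(j21)| = 14 × 21 / (21 × 21.81) = 0.64172
20 log₁₀(0.64172) = -3.85 dB

-3.9 dB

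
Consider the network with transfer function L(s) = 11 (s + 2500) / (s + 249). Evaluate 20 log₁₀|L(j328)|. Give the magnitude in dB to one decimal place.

36.6 dB

|j328 + 2500| = √(328² + 2500²) = 2521
|j328 + 249| = √(328² + 249²) = 411.8
|L(j328)| = 11 × 2521 / 411.8 = 67.351
20 log₁₀(67.351) = 36.57 dB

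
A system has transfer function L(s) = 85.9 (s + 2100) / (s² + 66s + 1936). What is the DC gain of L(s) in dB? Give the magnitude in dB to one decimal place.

L(0) = 85.9 × 2100 / 1936 = 93.177
20 log₁₀(93.177) = 39.39 dB

39.4 dB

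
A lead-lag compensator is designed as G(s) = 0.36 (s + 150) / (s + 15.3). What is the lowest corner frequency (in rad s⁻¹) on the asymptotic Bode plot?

15.3 rad s⁻¹

Break frequencies occur at each pole and zero magnitude: 15.3 rad s⁻¹, 150 rad s⁻¹.
The lowest is 15.3 rad s⁻¹.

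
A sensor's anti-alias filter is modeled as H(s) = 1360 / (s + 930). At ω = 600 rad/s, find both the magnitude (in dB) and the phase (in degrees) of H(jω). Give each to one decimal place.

|H| = 1.8 dB, ∠H = -32.8 deg

|j600 + 930| = √(600² + 930²) = 1107
|H(j600)| = 1360 / 1107 = 1.2288
20 log₁₀(1.2288) = 1.79 dB
∠(j600 + 930) = arctan(600/930) = 32.83°
∠H(j600) = −32.83° = -32.83°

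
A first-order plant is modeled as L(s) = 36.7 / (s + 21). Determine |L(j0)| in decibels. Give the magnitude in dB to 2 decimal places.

L(0) = 36.7 / 21 = 1.7476
20 log₁₀(1.7476) = 4.849 dB

4.85 dB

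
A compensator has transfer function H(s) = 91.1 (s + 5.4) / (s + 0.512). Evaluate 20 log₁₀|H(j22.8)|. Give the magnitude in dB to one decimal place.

39.4 dB

|j22.8 + 5.4| = √(22.8² + 5.4²) = 23.43
|j22.8 + 0.512| = √(22.8² + 0.512²) = 22.81
|H(j22.8)| = 91.1 × 23.43 / 22.81 = 93.597
20 log₁₀(93.597) = 39.43 dB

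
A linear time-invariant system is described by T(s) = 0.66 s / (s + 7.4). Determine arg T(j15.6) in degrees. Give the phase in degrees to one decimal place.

∠(j15.6) = 90.00°
∠(j15.6 + 7.4) = arctan(15.6/7.4) = 64.62°
∠T(j15.6) = 90.00° − 64.62° = 25.38°

25.4°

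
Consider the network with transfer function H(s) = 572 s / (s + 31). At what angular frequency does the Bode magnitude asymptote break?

31 rad s⁻¹

The single real pole at s = −31 gives a corner at ω = 31 rad s⁻¹.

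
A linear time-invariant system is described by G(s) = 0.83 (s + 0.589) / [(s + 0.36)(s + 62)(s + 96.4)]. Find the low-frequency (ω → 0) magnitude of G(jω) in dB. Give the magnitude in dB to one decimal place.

-72.9 dB

G(0) = 0.83 × 0.589 / (0.36 × 62 × 96.4) = 0.00022721
20 log₁₀(0.00022721) = -72.87 dB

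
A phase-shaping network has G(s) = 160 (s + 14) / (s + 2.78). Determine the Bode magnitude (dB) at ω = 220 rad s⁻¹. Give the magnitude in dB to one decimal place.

44.1 dB

|j220 + 14| = √(220² + 14²) = 220.4
|j220 + 2.78| = √(220² + 2.78²) = 220
|G(j220)| = 160 × 220.4 / 220 = 160.31
20 log₁₀(160.31) = 44.10 dB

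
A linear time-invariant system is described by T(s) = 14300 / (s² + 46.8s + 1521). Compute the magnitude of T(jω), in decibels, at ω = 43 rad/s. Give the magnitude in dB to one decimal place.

16.9 dB

|(j43)² + 46.8(j43) + 1521| = |-328 + j2012.4| = 2039
|T(j43)| = 14300 / 2039 = 7.0134
20 log₁₀(7.0134) = 16.92 dB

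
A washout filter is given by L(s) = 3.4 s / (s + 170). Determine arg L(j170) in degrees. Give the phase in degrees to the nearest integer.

∠(j170) = 90.00°
∠(j170 + 170) = arctan(170/170) = 45.00°
∠L(j170) = 90.00° − 45.00° = 45.00°

45°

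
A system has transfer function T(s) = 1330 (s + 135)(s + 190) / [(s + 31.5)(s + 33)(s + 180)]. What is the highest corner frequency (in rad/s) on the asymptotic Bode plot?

Break frequencies occur at each pole and zero magnitude: 31.5 rad/s, 33 rad/s, 135 rad/s, 180 rad/s, 190 rad/s.
The highest is 190 rad/s.

190 rad/s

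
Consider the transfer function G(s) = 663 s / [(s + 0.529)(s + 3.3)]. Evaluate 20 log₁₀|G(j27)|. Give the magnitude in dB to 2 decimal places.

27.74 dB

|j27| = 27
|j27 + 0.529| = √(27² + 0.529²) = 27.01
|j27 + 3.3| = √(27² + 3.3²) = 27.2
|G(j27)| = 663 × 27 / (27.01 × 27.2) = 24.369
20 log₁₀(24.369) = 27.737 dB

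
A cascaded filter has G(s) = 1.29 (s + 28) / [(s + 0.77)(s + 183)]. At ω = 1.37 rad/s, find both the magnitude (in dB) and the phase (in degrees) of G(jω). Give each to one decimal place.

|j1.37 + 28| = √(1.37² + 28²) = 28.03
|j1.37 + 0.77| = √(1.37² + 0.77²) = 1.572
|j1.37 + 183| = √(1.37² + 183²) = 183
|G(j1.37)| = 1.29 × 28.03 / (1.572 × 183) = 0.12574
20 log₁₀(0.12574) = -18.01 dB
∠(j1.37 + 28) = arctan(1.37/28) = 2.80°
∠(j1.37 + 0.77) = arctan(1.37/0.77) = 60.66°
∠(j1.37 + 183) = arctan(1.37/183) = 0.43°
∠G(j1.37) = 2.80° − (60.66° + 0.43°) = -58.29°

|G| = -18.0 dB, ∠G = -58.3°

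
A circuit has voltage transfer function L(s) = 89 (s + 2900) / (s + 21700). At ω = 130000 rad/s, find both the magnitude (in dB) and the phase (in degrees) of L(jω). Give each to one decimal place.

|j130000 + 2900| = √(130000² + 2900²) = 1.3e+05
|j130000 + 21700| = √(130000² + 21700²) = 1.318e+05
|L(j130000)| = 89 × 1.3e+05 / 1.318e+05 = 87.807
20 log₁₀(87.807) = 38.87 dB
∠(j130000 + 2900) = arctan(130000/2900) = 88.72°
∠(j130000 + 21700) = arctan(130000/21700) = 80.52°
∠L(j130000) = 88.72° − 80.52° = 8.20°

|L| = 38.9 dB, ∠L = 8.2 deg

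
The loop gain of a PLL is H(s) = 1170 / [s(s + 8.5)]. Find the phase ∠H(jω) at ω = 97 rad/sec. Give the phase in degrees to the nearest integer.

∠(j97 + 8.5) = arctan(97/8.5) = 84.99°
∠(j97) = 90.00°
∠H(j97) = − (84.99° + 90.00°) = -174.99°

-175°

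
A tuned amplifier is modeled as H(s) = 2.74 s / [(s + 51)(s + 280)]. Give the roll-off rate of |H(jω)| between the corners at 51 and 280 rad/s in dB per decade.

0 dB/decade

In this band the factors already past their corner are: 1 differentiator zero, pole at 51; net slope = 0 dB/decade.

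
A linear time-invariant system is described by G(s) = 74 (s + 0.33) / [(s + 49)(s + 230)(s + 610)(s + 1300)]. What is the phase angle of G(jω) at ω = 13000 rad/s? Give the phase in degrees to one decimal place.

∠(j13000 + 0.33) = arctan(13000/0.33) = 90.00°
∠(j13000 + 49) = arctan(13000/49) = 89.78°
∠(j13000 + 230) = arctan(13000/230) = 88.99°
∠(j13000 + 610) = arctan(13000/610) = 87.31°
∠(j13000 + 1300) = arctan(13000/1300) = 84.29°
∠G(j13000) = 90.00° − (89.78° + 88.99° + 87.31° + 84.29°) = -260.37°

-260.4°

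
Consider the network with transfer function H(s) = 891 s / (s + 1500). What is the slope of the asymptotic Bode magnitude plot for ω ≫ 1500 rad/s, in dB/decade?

With 1 zero and 1 pole, the high-frequency asymptotic slope is 20 × (1 − 1) = 0 dB/decade.

0 dB/decade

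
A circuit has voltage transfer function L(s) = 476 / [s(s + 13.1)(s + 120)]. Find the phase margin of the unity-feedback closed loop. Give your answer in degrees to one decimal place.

Gain crossover: |L(jω)| = 1 at ω ≈ 0.303 rad/s.
∠L(j0.303) = −90° − arctan(0.303/13.1) − arctan(0.303/120) ≈ -91.47°
PM = 180° + (-91.47°) = 88.53°

88.5 deg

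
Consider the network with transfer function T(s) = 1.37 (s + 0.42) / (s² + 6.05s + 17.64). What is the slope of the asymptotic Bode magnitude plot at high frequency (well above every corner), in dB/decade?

-20 dB/decade

With 1 zero and 2 poles, the high-frequency asymptotic slope is 20 × (1 − 2) = -20 dB/decade.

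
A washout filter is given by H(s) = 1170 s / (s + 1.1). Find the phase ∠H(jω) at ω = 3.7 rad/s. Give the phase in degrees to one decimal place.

16.6°

∠(j3.7) = 90.00°
∠(j3.7 + 1.1) = arctan(3.7/1.1) = 73.44°
∠H(j3.7) = 90.00° − 73.44° = 16.56°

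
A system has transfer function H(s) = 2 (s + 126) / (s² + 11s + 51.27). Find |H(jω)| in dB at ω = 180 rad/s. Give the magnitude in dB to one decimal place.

|j180 + 126| = √(180² + 126²) = 219.7
|(j180)² + 11(j180) + 51.27| = |-32349 + j1980| = 3.241e+04
|H(j180)| = 2 × 219.7 / 3.241e+04 = 0.013559
20 log₁₀(0.013559) = -37.36 dB

-37.4 dB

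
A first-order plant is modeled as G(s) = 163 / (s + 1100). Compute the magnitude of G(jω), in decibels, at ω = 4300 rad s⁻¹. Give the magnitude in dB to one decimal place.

|j4300 + 1100| = √(4300² + 1100²) = 4438
|G(j4300)| = 163 / 4438 = 0.036724
20 log₁₀(0.036724) = -28.70 dB

-28.7 dB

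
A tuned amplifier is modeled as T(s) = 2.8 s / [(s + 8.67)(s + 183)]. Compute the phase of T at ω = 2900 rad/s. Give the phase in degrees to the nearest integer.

∠(j2900) = 90.00°
∠(j2900 + 8.67) = arctan(2900/8.67) = 89.83°
∠(j2900 + 183) = arctan(2900/183) = 86.39°
∠T(j2900) = 90.00° − (89.83° + 86.39°) = -86.22°

-86°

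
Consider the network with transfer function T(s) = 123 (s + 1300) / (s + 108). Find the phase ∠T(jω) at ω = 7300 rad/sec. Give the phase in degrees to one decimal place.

-9.2°

∠(j7300 + 1300) = arctan(7300/1300) = 79.90°
∠(j7300 + 108) = arctan(7300/108) = 89.15°
∠T(j7300) = 79.90° − 89.15° = -9.25°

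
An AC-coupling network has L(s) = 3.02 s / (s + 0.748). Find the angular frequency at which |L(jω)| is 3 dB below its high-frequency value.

For a single-pole high-pass, the −3 dB point is at the pole: ω = 0.748 rad/s.

0.748 rad/s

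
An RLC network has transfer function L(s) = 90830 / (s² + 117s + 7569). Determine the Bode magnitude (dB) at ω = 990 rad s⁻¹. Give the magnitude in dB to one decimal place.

-20.7 dB

|(j990)² + 117(j990) + 7569| = |-9.7253e+05 + j1.1583e+05| = 9.794e+05
|L(j990)| = 90830 / 9.794e+05 = 0.09274
20 log₁₀(0.09274) = -20.65 dB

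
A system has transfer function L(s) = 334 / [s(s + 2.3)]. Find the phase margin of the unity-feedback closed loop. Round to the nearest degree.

7°

Gain crossover: |L(jω)| = 1 at ω ≈ 18.2 rad/s.
∠L(j18.2) = −90° − arctan(18.2/2.3) ≈ -172.80°
PM = 180° + (-172.80°) = 7.20°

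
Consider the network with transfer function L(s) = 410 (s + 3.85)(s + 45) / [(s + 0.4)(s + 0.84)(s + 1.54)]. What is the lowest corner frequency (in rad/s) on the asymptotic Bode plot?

0.4 rad/s

Break frequencies occur at each pole and zero magnitude: 0.4 rad/s, 0.84 rad/s, 1.54 rad/s, 3.85 rad/s, 45 rad/s.
The lowest is 0.4 rad/s.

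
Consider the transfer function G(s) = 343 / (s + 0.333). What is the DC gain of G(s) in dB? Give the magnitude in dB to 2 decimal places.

G(0) = 343 / 0.333 = 1030
20 log₁₀(1030) = 60.257 dB

60.26 dB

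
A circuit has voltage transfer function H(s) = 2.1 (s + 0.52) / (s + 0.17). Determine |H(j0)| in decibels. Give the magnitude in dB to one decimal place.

16.2 dB

H(0) = 2.1 × 0.52 / 0.17 = 6.4235
20 log₁₀(6.4235) = 16.16 dB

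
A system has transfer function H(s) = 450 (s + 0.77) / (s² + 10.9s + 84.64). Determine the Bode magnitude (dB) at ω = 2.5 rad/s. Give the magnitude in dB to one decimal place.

23.0 dB

|j2.5 + 0.77| = √(2.5² + 0.77²) = 2.616
|(j2.5)² + 10.9(j2.5) + 84.64| = |78.39 + j27.25| = 82.99
|H(j2.5)| = 450 × 2.616 / 82.99 = 14.184
20 log₁₀(14.184) = 23.04 dB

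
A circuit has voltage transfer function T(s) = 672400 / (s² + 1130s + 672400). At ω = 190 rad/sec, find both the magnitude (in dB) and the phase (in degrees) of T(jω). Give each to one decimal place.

|(j190)² + 1130(j190) + 672400| = |6.363e+05 + j2.147e+05| = 6.715e+05
|T(j190)| = 672400 / 6.715e+05 = 1.0013
20 log₁₀(1.0013) = 0.01 dB
∠[(j190)² + 1130(j190) + 672400] = ∠[6.363e+05 + j2.147e+05] = 18.65°
∠T(j190) = −18.65° = -18.65°

|T| = 0.0 dB, ∠T = -18.6 deg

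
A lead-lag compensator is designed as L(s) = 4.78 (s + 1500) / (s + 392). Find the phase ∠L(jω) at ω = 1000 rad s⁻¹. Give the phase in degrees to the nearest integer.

-35°

∠(j1000 + 1500) = arctan(1000/1500) = 33.69°
∠(j1000 + 392) = arctan(1000/392) = 68.59°
∠L(j1000) = 33.69° − 68.59° = -34.90°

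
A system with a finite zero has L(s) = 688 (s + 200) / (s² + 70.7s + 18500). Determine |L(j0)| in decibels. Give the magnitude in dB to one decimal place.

L(0) = 688 × 200 / 18500 = 7.4378
20 log₁₀(7.4378) = 17.43 dB

17.4 dB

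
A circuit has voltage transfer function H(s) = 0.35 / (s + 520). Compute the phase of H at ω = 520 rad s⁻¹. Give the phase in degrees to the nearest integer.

∠(j520 + 520) = arctan(520/520) = 45.00°
∠H(j520) = −45.00° = -45.00°

-45°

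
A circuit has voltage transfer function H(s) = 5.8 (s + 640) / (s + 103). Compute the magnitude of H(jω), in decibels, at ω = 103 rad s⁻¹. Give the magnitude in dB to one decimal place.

|j103 + 640| = √(103² + 640²) = 648.2
|j103 + 103| = √(103² + 103²) = 145.7
|H(j103)| = 5.8 × 648.2 / 145.7 = 25.811
20 log₁₀(25.811) = 28.24 dB

28.2 dB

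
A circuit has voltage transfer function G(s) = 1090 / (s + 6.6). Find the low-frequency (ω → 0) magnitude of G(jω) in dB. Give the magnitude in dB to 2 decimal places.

44.36 dB

G(0) = 1090 / 6.6 = 165.15
20 log₁₀(165.15) = 44.358 dB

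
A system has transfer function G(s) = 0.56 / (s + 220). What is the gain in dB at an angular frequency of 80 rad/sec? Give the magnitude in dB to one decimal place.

|j80 + 220| = √(80² + 220²) = 234.1
|G(j80)| = 0.56 / 234.1 = 0.0023922
20 log₁₀(0.0023922) = -52.42 dB

-52.4 dB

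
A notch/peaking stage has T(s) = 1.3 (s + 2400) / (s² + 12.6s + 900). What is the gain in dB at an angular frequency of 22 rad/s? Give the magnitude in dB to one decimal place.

15.9 dB

|j22 + 2400| = √(22² + 2400²) = 2400
|(j22)² + 12.6(j22) + 900| = |416 + j277.2| = 499.9
|T(j22)| = 1.3 × 2400 / 499.9 = 6.2416
20 log₁₀(6.2416) = 15.91 dB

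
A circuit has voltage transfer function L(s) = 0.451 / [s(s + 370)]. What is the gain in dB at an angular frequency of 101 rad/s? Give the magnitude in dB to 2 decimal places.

|j101 + 370| = √(101² + 370²) = 383.5
|j101| = 101
|L(j101)| = 0.451 / (383.5 × 101) = 1.1643e-05
20 log₁₀(1.1643e-05) = -98.679 dB

-98.68 dB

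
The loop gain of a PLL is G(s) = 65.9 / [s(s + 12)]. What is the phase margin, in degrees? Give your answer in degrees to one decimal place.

67.1 deg

Gain crossover: |G(jω)| = 1 at ω ≈ 5.06 rad/s.
∠G(j5.06) = −90° − arctan(5.06/12) ≈ -112.86°
PM = 180° + (-112.86°) = 67.14°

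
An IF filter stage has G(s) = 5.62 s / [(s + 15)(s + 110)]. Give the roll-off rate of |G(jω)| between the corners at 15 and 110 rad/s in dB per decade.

In this band the factors already past their corner are: 1 differentiator zero, pole at 15; net slope = 0 dB/decade.

0 dB/decade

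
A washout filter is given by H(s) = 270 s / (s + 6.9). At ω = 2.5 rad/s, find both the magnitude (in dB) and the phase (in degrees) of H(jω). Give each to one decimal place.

|j2.5| = 2.5
|j2.5 + 6.9| = √(2.5² + 6.9²) = 7.339
|H(j2.5)| = 270 × 2.5 / 7.339 = 91.975
20 log₁₀(91.975) = 39.27 dB
∠(j2.5) = 90.00°
∠(j2.5 + 6.9) = arctan(2.5/6.9) = 19.92°
∠H(j2.5) = 90.00° − 19.92° = 70.08°

|H| = 39.3 dB, ∠H = 70.1°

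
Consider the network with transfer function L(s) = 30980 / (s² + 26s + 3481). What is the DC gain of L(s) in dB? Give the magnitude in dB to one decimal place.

19.0 dB

L(0) = 30980 / 3481 = 8.8997
20 log₁₀(8.8997) = 18.99 dB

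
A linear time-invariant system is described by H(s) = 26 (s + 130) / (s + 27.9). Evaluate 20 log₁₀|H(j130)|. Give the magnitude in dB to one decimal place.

|j130 + 130| = √(130² + 130²) = 183.8
|j130 + 27.9| = √(130² + 27.9²) = 133
|H(j130)| = 26 × 183.8 / 133 = 35.951
20 log₁₀(35.951) = 31.11 dB

31.1 dB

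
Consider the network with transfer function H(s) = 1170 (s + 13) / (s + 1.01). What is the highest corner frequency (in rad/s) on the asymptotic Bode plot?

13 rad/s

Break frequencies occur at each pole and zero magnitude: 1.01 rad/s, 13 rad/s.
The highest is 13 rad/s.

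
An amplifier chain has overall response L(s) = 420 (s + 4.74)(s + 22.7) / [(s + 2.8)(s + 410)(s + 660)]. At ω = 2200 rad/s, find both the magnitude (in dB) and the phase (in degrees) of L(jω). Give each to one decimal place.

|L| = -14.9 dB, ∠L = -63.4°

|j2200 + 4.74| = √(2200² + 4.74²) = 2200
|j2200 + 22.7| = √(2200² + 22.7²) = 2200
|j2200 + 2.8| = √(2200² + 2.8²) = 2200
|j2200 + 410| = √(2200² + 410²) = 2238
|j2200 + 660| = √(2200² + 660²) = 2297
|L(j2200)| = 420 × 2200 × 2200 / (2200 × 2238 × 2297) = 0.17977
20 log₁₀(0.17977) = -14.91 dB
∠(j2200 + 4.74) = arctan(2200/4.74) = 89.88°
∠(j2200 + 22.7) = arctan(2200/22.7) = 89.41°
∠(j2200 + 2.8) = arctan(2200/2.8) = 89.93°
∠(j2200 + 410) = arctan(2200/410) = 79.44°
∠(j2200 + 660) = arctan(2200/660) = 73.30°
∠L(j2200) = 89.88° + 89.41° − (89.93° + 79.44° + 73.30°) = -63.39°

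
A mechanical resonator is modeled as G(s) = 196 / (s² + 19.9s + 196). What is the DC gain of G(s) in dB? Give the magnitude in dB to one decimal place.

G(0) = 196 / 196 = 1
20 log₁₀(1) = 0.00 dB

0.0 dB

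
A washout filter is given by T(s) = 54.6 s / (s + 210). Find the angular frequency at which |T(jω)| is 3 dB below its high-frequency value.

210 rad/s

For a single-pole high-pass, the −3 dB point is at the pole: ω = 210 rad/s.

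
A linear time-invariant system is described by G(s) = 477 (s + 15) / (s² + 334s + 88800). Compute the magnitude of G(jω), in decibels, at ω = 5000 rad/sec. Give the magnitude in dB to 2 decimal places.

-20.40 dB

|j5000 + 15| = √(5000² + 15²) = 5000
|(j5000)² + 334(j5000) + 88800| = |-2.4911e+07 + j1.67e+06| = 2.497e+07
|G(j5000)| = 477 × 5000 / 2.497e+07 = 0.095526
20 log₁₀(0.095526) = -20.398 dB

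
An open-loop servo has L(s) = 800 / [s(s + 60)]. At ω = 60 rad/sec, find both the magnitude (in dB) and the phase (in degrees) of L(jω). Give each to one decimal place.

|L| = -16.1 dB, ∠L = -135.0°

|j60 + 60| = √(60² + 60²) = 84.85
|j60| = 60
|L(j60)| = 800 / (84.85 × 60) = 0.15713
20 log₁₀(0.15713) = -16.07 dB
∠(j60 + 60) = arctan(60/60) = 45.00°
∠(j60) = 90.00°
∠L(j60) = − (45.00° + 90.00°) = -135.00°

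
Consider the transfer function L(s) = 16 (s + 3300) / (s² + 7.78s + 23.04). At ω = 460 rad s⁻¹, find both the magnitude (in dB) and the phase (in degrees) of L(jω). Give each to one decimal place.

|L| = -12.0 dB, ∠L = -171.1°

|j460 + 3300| = √(460² + 3300²) = 3332
|(j460)² + 7.78(j460) + 23.04| = |-2.1158e+05 + j3578.8| = 2.116e+05
|L(j460)| = 16 × 3332 / 2.116e+05 = 0.25193
20 log₁₀(0.25193) = -11.97 dB
∠(j460 + 3300) = arctan(460/3300) = 7.94°
∠[(j460)² + 7.78(j460) + 23.04] = ∠[-2.1158e+05 + j3578.8] = 179.03°
∠L(j460) = 7.94° − 179.03° = -171.10°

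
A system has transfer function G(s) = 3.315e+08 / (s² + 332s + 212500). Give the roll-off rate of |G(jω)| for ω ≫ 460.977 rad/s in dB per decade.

With 0 zeros and 2 poles, the high-frequency asymptotic slope is 20 × (0 − 2) = -40 dB/decade.

-40 dB/decade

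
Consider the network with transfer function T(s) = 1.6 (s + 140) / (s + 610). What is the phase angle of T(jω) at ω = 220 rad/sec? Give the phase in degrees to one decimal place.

37.7°

∠(j220 + 140) = arctan(220/140) = 57.53°
∠(j220 + 610) = arctan(220/610) = 19.83°
∠T(j220) = 57.53° − 19.83° = 37.70°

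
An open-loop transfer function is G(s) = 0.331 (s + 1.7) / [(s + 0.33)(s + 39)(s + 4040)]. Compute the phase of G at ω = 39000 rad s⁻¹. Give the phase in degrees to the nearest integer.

∠(j39000 + 1.7) = arctan(39000/1.7) = 90.00°
∠(j39000 + 0.33) = arctan(39000/0.33) = 90.00°
∠(j39000 + 39) = arctan(39000/39) = 89.94°
∠(j39000 + 4040) = arctan(39000/4040) = 84.09°
∠G(j39000) = 90.00° − (90.00° + 89.94° + 84.09°) = -174.03°

-174°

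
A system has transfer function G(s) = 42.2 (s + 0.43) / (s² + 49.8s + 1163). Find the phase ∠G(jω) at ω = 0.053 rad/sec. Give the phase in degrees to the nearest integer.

∠(j0.053 + 0.43) = arctan(0.053/0.43) = 7.03°
∠[(j0.053)² + 49.8(j0.053) + 1163] = ∠[1163 + j2.6394] = 0.13°
∠G(j0.053) = 7.03° − 0.13° = 6.90°

7°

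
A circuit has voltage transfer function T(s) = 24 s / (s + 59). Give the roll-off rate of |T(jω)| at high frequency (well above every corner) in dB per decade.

0 dB/decade

With 1 zero and 1 pole, the high-frequency asymptotic slope is 20 × (1 − 1) = 0 dB/decade.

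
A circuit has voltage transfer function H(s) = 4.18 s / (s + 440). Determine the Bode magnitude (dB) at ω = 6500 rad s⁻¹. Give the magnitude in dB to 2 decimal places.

|j6500| = 6500
|j6500 + 440| = √(6500² + 440²) = 6515
|H(j6500)| = 4.18 × 6500 / 6515 = 4.1705
20 log₁₀(4.1705) = 12.404 dB

12.40 dB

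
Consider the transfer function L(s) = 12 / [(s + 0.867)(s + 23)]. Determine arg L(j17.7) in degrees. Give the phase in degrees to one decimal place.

-124.8°

∠(j17.7 + 0.867) = arctan(17.7/0.867) = 87.20°
∠(j17.7 + 23) = arctan(17.7/23) = 37.58°
∠L(j17.7) = − (87.20° + 37.58°) = -124.78°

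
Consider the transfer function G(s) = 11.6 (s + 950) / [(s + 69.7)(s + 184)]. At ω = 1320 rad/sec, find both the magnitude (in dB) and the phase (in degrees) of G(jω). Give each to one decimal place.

|G| = -39.4 dB, ∠G = -114.8°

|j1320 + 950| = √(1320² + 950²) = 1626
|j1320 + 69.7| = √(1320² + 69.7²) = 1322
|j1320 + 184| = √(1320² + 184²) = 1333
|G(j1320)| = 11.6 × 1626 / (1322 × 1333) = 0.010709
20 log₁₀(0.010709) = -39.41 dB
∠(j1320 + 950) = arctan(1320/950) = 54.26°
∠(j1320 + 69.7) = arctan(1320/69.7) = 86.98°
∠(j1320 + 184) = arctan(1320/184) = 82.06°
∠G(j1320) = 54.26° − (86.98° + 82.06°) = -114.78°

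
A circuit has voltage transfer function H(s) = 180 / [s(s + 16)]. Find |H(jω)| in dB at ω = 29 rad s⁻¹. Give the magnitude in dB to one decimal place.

-14.5 dB

|j29 + 16| = √(29² + 16²) = 33.12
|j29| = 29
|H(j29)| = 180 / (33.12 × 29) = 0.1874
20 log₁₀(0.1874) = -14.54 dB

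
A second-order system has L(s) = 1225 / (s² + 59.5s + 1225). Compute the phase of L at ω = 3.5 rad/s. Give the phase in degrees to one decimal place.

-9.7°

∠[(j3.5)² + 59.5(j3.5) + 1225] = ∠[1212.8 + j208.25] = 9.74°
∠L(j3.5) = −9.74° = -9.74°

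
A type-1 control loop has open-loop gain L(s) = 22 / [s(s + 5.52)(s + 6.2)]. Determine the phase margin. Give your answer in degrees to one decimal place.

77.6°

Gain crossover: |L(jω)| = 1 at ω ≈ 0.635 rad s⁻¹.
∠L(j0.635) = −90° − arctan(0.635/5.52) − arctan(0.635/6.2) ≈ -102.42°
PM = 180° + (-102.42°) = 77.58°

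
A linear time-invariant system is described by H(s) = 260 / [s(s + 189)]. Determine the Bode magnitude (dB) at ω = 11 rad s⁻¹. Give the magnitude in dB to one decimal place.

|j11 + 189| = √(11² + 189²) = 189.3
|j11| = 11
|H(j11)| = 260 / (189.3 × 11) = 0.12485
20 log₁₀(0.12485) = -18.07 dB

-18.1 dB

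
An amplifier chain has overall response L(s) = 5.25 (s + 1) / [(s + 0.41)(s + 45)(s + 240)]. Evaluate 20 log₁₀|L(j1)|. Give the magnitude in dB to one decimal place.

|j1 + 1| = √(1² + 1²) = 1.414
|j1 + 0.41| = √(1² + 0.41²) = 1.081
|j1 + 45| = √(1² + 45²) = 45.01
|j1 + 240| = √(1² + 240²) = 240
|L(j1)| = 5.25 × 1.414 / (1.081 × 45.01 × 240) = 0.00063592
20 log₁₀(0.00063592) = -63.93 dB

-63.9 dB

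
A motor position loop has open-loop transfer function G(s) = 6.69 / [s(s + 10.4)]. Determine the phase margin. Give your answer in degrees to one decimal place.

86.5°

Gain crossover: |G(jω)| = 1 at ω ≈ 0.642 rad/s.
∠G(j0.642) = −90° − arctan(0.642/10.4) ≈ -93.53°
PM = 180° + (-93.53°) = 86.47°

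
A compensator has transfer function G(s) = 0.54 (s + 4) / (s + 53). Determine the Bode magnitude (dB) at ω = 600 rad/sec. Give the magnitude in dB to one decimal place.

|j600 + 4| = √(600² + 4²) = 600
|j600 + 53| = √(600² + 53²) = 602.3
|G(j600)| = 0.54 × 600 / 602.3 = 0.53792
20 log₁₀(0.53792) = -5.39 dB

-5.4 dB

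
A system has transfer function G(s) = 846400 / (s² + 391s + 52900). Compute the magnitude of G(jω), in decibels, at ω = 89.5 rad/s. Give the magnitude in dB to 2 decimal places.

|(j89.5)² + 391(j89.5) + 52900| = |44890 + j34994| = 5.692e+04
|G(j89.5)| = 846400 / 5.692e+04 = 14.87
20 log₁₀(14.87) = 23.446 dB

23.45 dB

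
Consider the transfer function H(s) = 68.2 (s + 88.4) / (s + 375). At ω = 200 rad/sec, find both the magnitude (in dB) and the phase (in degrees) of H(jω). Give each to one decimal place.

|H| = 30.9 dB, ∠H = 38.1 deg

|j200 + 88.4| = √(200² + 88.4²) = 218.7
|j200 + 375| = √(200² + 375²) = 425
|H(j200)| = 68.2 × 218.7 / 425 = 35.089
20 log₁₀(35.089) = 30.90 dB
∠(j200 + 88.4) = arctan(200/88.4) = 66.15°
∠(j200 + 375) = arctan(200/375) = 28.07°
∠H(j200) = 66.15° − 28.07° = 38.08°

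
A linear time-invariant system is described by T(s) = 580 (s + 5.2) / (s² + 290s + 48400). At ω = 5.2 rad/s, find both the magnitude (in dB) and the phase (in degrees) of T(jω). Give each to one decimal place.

|j5.2 + 5.2| = √(5.2² + 5.2²) = 7.354
|(j5.2)² + 290(j5.2) + 48400| = |48373 + j1508| = 4.84e+04
|T(j5.2)| = 580 × 7.354 / 4.84e+04 = 0.088132
20 log₁₀(0.088132) = -21.10 dB
∠(j5.2 + 5.2) = arctan(5.2/5.2) = 45.00°
∠[(j5.2)² + 290(j5.2) + 48400] = ∠[48373 + j1508] = 1.79°
∠T(j5.2) = 45.00° − 1.79° = 43.21°

|T| = -21.1 dB, ∠T = 43.2°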